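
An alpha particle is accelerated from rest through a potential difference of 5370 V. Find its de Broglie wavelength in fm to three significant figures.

λ = 139 fm

KE = 2eV = 2 × 1.602 × 10⁻¹⁹ × 5370 = 1.721 × 10⁻¹⁵ J.
p = √(2mKE) = √(2 × 6.645 × 10⁻²⁷ × 1.721 × 10⁻¹⁵) = 4.782 × 10⁻²¹ kg·m/s.
λ = h/p = 6.626 × 10⁻³⁴ / 4.782 × 10⁻²¹ = 1.39 × 10⁻¹³ m = 139 fm.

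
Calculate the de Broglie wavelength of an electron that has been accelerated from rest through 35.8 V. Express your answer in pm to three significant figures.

KE = eV = 1.602 × 10⁻¹⁹ × 35.80 = 5.735 × 10⁻¹⁸ J.
p = √(2mKE) = √(2 × 9.109 × 10⁻³¹ × 5.735 × 10⁻¹⁸) = 3.232 × 10⁻²⁴ kg·m/s.
λ = h/p = 6.626 × 10⁻³⁴ / 3.232 × 10⁻²⁴ = 2.05 × 10⁻¹⁰ m = 205 pm.

λ = 205 pm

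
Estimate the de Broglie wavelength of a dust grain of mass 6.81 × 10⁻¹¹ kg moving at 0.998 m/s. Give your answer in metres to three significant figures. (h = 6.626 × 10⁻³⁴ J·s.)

p = mv = 6.81 × 10⁻¹¹ × 0.998 = 6.796 × 10⁻¹¹ kg·m/s.
λ = h/p = 6.626 × 10⁻³⁴ / 6.796 × 10⁻¹¹ = 9.75 × 10⁻²⁴ m.

λ = 9.75 × 10⁻²⁴ m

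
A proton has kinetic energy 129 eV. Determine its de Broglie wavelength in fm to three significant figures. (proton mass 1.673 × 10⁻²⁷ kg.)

KE = 129 eV = 2.067 × 10⁻¹⁷ J.
p = √(2mKE) = √(2 × 1.673 × 10⁻²⁷ × 2.067 × 10⁻¹⁷) = 2.630 × 10⁻²² kg·m/s.
λ = h/p = 6.626 × 10⁻³⁴ / 2.630 × 10⁻²² = 2.52 × 10⁻¹² m = 2520 fm.

λ = 2520 fm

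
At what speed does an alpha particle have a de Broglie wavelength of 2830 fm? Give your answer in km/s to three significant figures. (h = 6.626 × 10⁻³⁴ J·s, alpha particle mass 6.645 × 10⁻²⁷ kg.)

v = 35.2 km/s

p = h/λ = 6.626 × 10⁻³⁴ / 2.830 × 10⁻¹² = 2.341 × 10⁻²² kg·m/s.
v = p/m = 2.341 × 10⁻²² / 6.645 × 10⁻²⁷ = 3.52 × 10⁴ m/s = 35.2 km/s.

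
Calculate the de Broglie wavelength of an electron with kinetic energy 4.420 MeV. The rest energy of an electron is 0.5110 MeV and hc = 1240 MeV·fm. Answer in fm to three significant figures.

Total energy E = KE + m₀c² = 4.420 + 0.5110 = 4.9310 MeV.
(pc)² = E² − (m₀c²)² = (4.9310)² − (0.5110)² = 24.05 MeV², so pc = 4.904 MeV.
λ = hc/(pc) = 1240 MeV·fm / 4.904 MeV = 253 fm.

λ = 253 fm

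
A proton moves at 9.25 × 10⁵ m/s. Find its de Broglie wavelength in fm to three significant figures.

λ = 428 fm

p = mv = 1.673 × 10⁻²⁷ × 9.25 × 10⁵ = 1.548 × 10⁻²¹ kg·m/s.
λ = h/p = 6.626 × 10⁻³⁴ / 1.548 × 10⁻²¹ = 4.28 × 10⁻¹³ m = 428 fm.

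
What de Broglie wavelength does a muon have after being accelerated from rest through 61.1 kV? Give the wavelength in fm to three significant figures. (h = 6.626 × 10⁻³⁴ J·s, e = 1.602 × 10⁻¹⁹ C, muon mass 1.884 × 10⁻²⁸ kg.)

λ = 345 fm

KE = eV = 1.602 × 10⁻¹⁹ × 6.110 × 10⁴ = 9.788 × 10⁻¹⁵ J.
p = √(2mKE) = √(2 × 1.884 × 10⁻²⁸ × 9.788 × 10⁻¹⁵) = 1.920 × 10⁻²¹ kg·m/s.
λ = h/p = 6.626 × 10⁻³⁴ / 1.920 × 10⁻²¹ = 3.45 × 10⁻¹³ m = 345 fm.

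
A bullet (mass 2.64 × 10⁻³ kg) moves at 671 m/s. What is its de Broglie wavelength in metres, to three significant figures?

p = mv = 2.64 × 10⁻³ × 671 = 1.771 kg·m/s.
λ = h/p = 6.626 × 10⁻³⁴ / 1.771 = 3.74 × 10⁻³⁴ m.

λ = 3.74 × 10⁻³⁴ m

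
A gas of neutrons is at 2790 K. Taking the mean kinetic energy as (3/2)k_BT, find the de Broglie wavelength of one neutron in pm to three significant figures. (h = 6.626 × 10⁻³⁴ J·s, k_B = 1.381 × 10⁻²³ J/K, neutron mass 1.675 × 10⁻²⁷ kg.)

KE = (3/2)k_BT = 1.5 × 1.381 × 10⁻²³ × 2790 = 5.779 × 10⁻²⁰ J.
p = √(2mKE) = √(2 × 1.675 × 10⁻²⁷ × 5.779 × 10⁻²⁰) = 1.391 × 10⁻²³ kg·m/s.
λ = h/p = 4.76 × 10⁻¹¹ m = 47.6 pm.

λ = 47.6 pm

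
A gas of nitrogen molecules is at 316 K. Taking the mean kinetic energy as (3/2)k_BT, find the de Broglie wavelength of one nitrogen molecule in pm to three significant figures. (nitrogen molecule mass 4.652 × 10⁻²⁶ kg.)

KE = (3/2)k_BT = 1.5 × 1.381 × 10⁻²³ × 316 = 6.546 × 10⁻²¹ J.
p = √(2mKE) = √(2 × 4.652 × 10⁻²⁶ × 6.546 × 10⁻²¹) = 2.468 × 10⁻²³ kg·m/s.
λ = h/p = 2.68 × 10⁻¹¹ m = 26.8 pm.

λ = 26.8 pm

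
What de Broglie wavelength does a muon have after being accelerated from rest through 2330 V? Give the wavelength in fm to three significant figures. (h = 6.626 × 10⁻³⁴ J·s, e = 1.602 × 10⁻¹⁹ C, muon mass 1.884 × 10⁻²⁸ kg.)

λ = 1770 fm

KE = eV = 1.602 × 10⁻¹⁹ × 2330 = 3.733 × 10⁻¹⁶ J.
p = √(2mKE) = √(2 × 1.884 × 10⁻²⁸ × 3.733 × 10⁻¹⁶) = 3.750 × 10⁻²² kg·m/s.
λ = h/p = 6.626 × 10⁻³⁴ / 3.750 × 10⁻²² = 1.77 × 10⁻¹² m = 1770 fm.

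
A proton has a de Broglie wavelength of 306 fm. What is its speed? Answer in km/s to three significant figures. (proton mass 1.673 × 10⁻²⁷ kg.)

p = h/λ = 6.626 × 10⁻³⁴ / 3.060 × 10⁻¹³ = 2.165 × 10⁻²¹ kg·m/s.
v = p/m = 2.165 × 10⁻²¹ / 1.673 × 10⁻²⁷ = 1.29 × 10⁶ m/s = 1290 km/s.

v = 1290 km/s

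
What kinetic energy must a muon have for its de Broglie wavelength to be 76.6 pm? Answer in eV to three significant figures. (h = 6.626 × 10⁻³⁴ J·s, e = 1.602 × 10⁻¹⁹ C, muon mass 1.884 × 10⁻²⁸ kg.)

KE = 1.24 eV

p = h/λ = 6.626 × 10⁻³⁴ / 7.660 × 10⁻¹¹ = 8.650 × 10⁻²⁴ kg·m/s.
KE = p²/(2m) = (8.650 × 10⁻²⁴)² / (2 × 1.884 × 10⁻²⁸) = 1.986 × 10⁻¹⁹ J = 1.24 eV.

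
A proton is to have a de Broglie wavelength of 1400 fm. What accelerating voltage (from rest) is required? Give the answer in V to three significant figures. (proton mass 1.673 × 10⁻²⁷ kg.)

p = h/λ = 6.626 × 10⁻³⁴ / 1.400 × 10⁻¹² = 4.733 × 10⁻²² kg·m/s.
KE = p²/(2m) = 6.695 × 10⁻¹⁷ J.
V = KE/e = 6.695 × 10⁻¹⁷ / (1.602 × 10⁻¹⁹) = 418 V.

V = 418 V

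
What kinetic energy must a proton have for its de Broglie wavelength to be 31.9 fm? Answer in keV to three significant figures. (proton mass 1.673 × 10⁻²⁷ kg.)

p = h/λ = 6.626 × 10⁻³⁴ / 3.190 × 10⁻¹⁴ = 2.077 × 10⁻²⁰ kg·m/s.
KE = p²/(2m) = (2.077 × 10⁻²⁰)² / (2 × 1.673 × 10⁻²⁷) = 1.289 × 10⁻¹³ J = 805 keV.

KE = 805 keV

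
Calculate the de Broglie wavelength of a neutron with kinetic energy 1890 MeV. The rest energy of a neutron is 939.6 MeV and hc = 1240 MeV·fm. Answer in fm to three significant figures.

Total energy E = KE + m₀c² = 1890 + 939.6 = 2829.6 MeV.
(pc)² = E² − (m₀c²)² = (2829.6)² − (939.6)² = 7.124 × 10⁶ MeV², so pc = 2669 MeV.
λ = hc/(pc) = 1240 MeV·fm / 2669 MeV = 0.465 fm.

λ = 0.465 fm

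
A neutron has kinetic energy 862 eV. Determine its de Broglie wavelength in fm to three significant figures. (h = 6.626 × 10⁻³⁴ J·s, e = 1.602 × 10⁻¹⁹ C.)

KE = 862 eV = 1.381 × 10⁻¹⁶ J.
p = √(2mKE) = √(2 × 1.675 × 10⁻²⁷ × 1.381 × 10⁻¹⁶) = 6.802 × 10⁻²² kg·m/s.
λ = h/p = 6.626 × 10⁻³⁴ / 6.802 × 10⁻²² = 9.74 × 10⁻¹³ m = 974 fm.

λ = 974 fm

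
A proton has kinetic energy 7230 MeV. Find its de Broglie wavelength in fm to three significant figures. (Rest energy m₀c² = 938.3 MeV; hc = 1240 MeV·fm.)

λ = 0.153 fm

Total energy E = KE + m₀c² = 7230 + 938.3 = 8168.3 MeV.
(pc)² = E² − (m₀c²)² = (8168.3)² − (938.3)² = 6.584 × 10⁷ MeV², so pc = 8114 MeV.
λ = hc/(pc) = 1240 MeV·fm / 8114 MeV = 0.153 fm.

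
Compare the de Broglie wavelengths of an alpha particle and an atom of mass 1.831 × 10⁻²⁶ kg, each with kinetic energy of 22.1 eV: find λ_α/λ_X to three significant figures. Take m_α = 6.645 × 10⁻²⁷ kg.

At fixed KE, p = √(2mKE) so λ = h/p ∝ 1/√m.
λ_α/λ_X = √(m_X/m_α) = √(1.831 × 10⁻²⁶/6.645 × 10⁻²⁷) = √(2.755) = 1.66.

λ_α/λ_X = 1.66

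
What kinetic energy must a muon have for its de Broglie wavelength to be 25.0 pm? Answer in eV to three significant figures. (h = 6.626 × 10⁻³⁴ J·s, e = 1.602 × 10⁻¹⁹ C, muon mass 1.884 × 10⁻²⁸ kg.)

KE = 11.6 eV

p = h/λ = 6.626 × 10⁻³⁴ / 2.500 × 10⁻¹¹ = 2.650 × 10⁻²³ kg·m/s.
KE = p²/(2m) = (2.650 × 10⁻²³)² / (2 × 1.884 × 10⁻²⁸) = 1.864 × 10⁻¹⁸ J = 11.6 eV.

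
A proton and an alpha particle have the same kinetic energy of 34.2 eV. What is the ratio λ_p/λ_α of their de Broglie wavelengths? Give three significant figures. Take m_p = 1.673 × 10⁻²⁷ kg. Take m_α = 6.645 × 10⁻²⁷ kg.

At fixed KE, p = √(2mKE) so λ = h/p ∝ 1/√m.
λ_p/λ_α = √(m_α/m_p) = √(6.645 × 10⁻²⁷/1.673 × 10⁻²⁷) = √(3.972) = 1.99.

λ_p/λ_α = 1.99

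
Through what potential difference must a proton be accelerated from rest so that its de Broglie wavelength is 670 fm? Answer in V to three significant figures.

V = 1820 V

p = h/λ = 6.626 × 10⁻³⁴ / 6.700 × 10⁻¹³ = 9.890 × 10⁻²² kg·m/s.
KE = p²/(2m) = 2.923 × 10⁻¹⁶ J.
V = KE/e = 2.923 × 10⁻¹⁶ / (1.602 × 10⁻¹⁹) = 1820 V.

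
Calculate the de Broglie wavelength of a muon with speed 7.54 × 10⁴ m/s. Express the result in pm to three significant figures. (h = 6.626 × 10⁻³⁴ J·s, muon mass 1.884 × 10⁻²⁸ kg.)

p = mv = 1.884 × 10⁻²⁸ × 7.54 × 10⁴ = 1.421 × 10⁻²³ kg·m/s.
λ = h/p = 6.626 × 10⁻³⁴ / 1.421 × 10⁻²³ = 4.66 × 10⁻¹¹ m = 46.6 pm.

λ = 46.6 pm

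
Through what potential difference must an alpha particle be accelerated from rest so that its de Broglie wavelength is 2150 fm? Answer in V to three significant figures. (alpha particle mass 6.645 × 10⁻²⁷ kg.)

p = h/λ = 6.626 × 10⁻³⁴ / 2.150 × 10⁻¹² = 3.082 × 10⁻²² kg·m/s.
KE = p²/(2m) = 7.147 × 10⁻¹⁸ J.
V = KE/2e = 7.147 × 10⁻¹⁸ / (2 × 1.602 × 10⁻¹⁹) = 22.3 V.

V = 22.3 V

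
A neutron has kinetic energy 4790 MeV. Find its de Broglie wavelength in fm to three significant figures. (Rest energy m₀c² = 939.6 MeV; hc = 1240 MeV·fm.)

Total energy E = KE + m₀c² = 4790 + 939.6 = 5729.6 MeV.
(pc)² = E² − (m₀c²)² = (5729.6)² − (939.6)² = 3.195 × 10⁷ MeV², so pc = 5652 MeV.
λ = hc/(pc) = 1240 MeV·fm / 5652 MeV = 0.219 fm.

λ = 0.219 fm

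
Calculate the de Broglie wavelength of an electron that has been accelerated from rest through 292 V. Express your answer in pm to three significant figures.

λ = 71.8 pm

KE = eV = 1.602 × 10⁻¹⁹ × 292.0 = 4.678 × 10⁻¹⁷ J.
p = √(2mKE) = √(2 × 9.109 × 10⁻³¹ × 4.678 × 10⁻¹⁷) = 9.232 × 10⁻²⁴ kg·m/s.
λ = h/p = 6.626 × 10⁻³⁴ / 9.232 × 10⁻²⁴ = 7.18 × 10⁻¹¹ m = 71.8 pm.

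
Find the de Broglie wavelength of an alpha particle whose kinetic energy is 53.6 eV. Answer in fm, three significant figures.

λ = 1960 fm

KE = 53.6 eV = 8.587 × 10⁻¹⁸ J.
p = √(2mKE) = √(2 × 6.645 × 10⁻²⁷ × 8.587 × 10⁻¹⁸) = 3.378 × 10⁻²² kg·m/s.
λ = h/p = 6.626 × 10⁻³⁴ / 3.378 × 10⁻²² = 1.96 × 10⁻¹² m = 1960 fm.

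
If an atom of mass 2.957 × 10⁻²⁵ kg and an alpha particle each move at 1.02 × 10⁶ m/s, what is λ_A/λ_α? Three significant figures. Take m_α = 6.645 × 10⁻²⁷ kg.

At fixed v, p = mv so λ = h/(mv) ∝ 1/m.
λ_A/λ_α = m_α/m_A = 6.645 × 10⁻²⁷/2.957 × 10⁻²⁵ = 0.0225.

λ_A/λ_α = 0.0225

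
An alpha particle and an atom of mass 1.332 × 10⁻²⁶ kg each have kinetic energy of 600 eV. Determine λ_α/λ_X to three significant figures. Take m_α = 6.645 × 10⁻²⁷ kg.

At fixed KE, p = √(2mKE) so λ = h/p ∝ 1/√m.
λ_α/λ_X = √(m_X/m_α) = √(1.332 × 10⁻²⁶/6.645 × 10⁻²⁷) = √(2.005) = 1.42.

λ_α/λ_X = 1.42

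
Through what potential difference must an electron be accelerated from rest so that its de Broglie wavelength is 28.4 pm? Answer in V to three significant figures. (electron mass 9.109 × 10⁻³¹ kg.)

p = h/λ = 6.626 × 10⁻³⁴ / 2.840 × 10⁻¹¹ = 2.333 × 10⁻²³ kg·m/s.
KE = p²/(2m) = 2.988 × 10⁻¹⁶ J.
V = KE/e = 2.988 × 10⁻¹⁶ / (1.602 × 10⁻¹⁹) = 1870 V.

V = 1870 V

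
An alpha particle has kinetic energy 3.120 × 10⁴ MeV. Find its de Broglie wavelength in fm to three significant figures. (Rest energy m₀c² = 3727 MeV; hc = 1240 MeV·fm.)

Total energy E = KE + m₀c² = 3.120 × 10⁴ + 3727 = 34927 MeV.
(pc)² = E² − (m₀c²)² = (34927)² − (3727)² = 1.206 × 10⁹ MeV², so pc = 3.473 × 10⁴ MeV.
λ = hc/(pc) = 1240 MeV·fm / 3.473 × 10⁴ MeV = 0.0357 fm.

λ = 0.0357 fm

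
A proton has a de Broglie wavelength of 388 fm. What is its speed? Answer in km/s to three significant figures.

v = 1020 km/s

p = h/λ = 6.626 × 10⁻³⁴ / 3.880 × 10⁻¹³ = 1.708 × 10⁻²¹ kg·m/s.
v = p/m = 1.708 × 10⁻²¹ / 1.673 × 10⁻²⁷ = 1.02 × 10⁶ m/s = 1020 km/s.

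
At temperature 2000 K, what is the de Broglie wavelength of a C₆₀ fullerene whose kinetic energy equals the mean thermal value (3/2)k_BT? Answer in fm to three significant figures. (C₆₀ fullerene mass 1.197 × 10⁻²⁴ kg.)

λ = 2100 fm

KE = (3/2)k_BT = 1.5 × 1.381 × 10⁻²³ × 2000 = 4.143 × 10⁻²⁰ J.
p = √(2mKE) = √(2 × 1.197 × 10⁻²⁴ × 4.143 × 10⁻²⁰) = 3.149 × 10⁻²² kg·m/s.
λ = h/p = 2.10 × 10⁻¹² m = 2100 fm.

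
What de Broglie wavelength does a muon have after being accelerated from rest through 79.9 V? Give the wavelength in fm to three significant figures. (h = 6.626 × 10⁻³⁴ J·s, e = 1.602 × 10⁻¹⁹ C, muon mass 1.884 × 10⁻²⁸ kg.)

λ = 9540 fm

KE = eV = 1.602 × 10⁻¹⁹ × 79.90 = 1.280 × 10⁻¹⁷ J.
p = √(2mKE) = √(2 × 1.884 × 10⁻²⁸ × 1.280 × 10⁻¹⁷) = 6.945 × 10⁻²³ kg·m/s.
λ = h/p = 6.626 × 10⁻³⁴ / 6.945 × 10⁻²³ = 9.54 × 10⁻¹² m = 9540 fm.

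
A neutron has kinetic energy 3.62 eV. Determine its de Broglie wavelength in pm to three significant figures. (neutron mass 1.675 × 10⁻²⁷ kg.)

KE = 3.62 eV = 5.799 × 10⁻¹⁹ J.
p = √(2mKE) = √(2 × 1.675 × 10⁻²⁷ × 5.799 × 10⁻¹⁹) = 4.408 × 10⁻²³ kg·m/s.
λ = h/p = 6.626 × 10⁻³⁴ / 4.408 × 10⁻²³ = 1.50 × 10⁻¹¹ m = 15.0 pm.

λ = 15.0 pm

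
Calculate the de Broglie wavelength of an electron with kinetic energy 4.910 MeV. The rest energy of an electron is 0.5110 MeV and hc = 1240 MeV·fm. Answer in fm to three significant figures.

Total energy E = KE + m₀c² = 4.910 + 0.5110 = 5.4210 MeV.
(pc)² = E² − (m₀c²)² = (5.4210)² − (0.5110)² = 29.13 MeV², so pc = 5.397 MeV.
λ = hc/(pc) = 1240 MeV·fm / 5.397 MeV = 230 fm.

λ = 230 fm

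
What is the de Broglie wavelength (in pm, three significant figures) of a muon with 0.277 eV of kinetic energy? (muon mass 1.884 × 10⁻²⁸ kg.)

λ = 162 pm

KE = 0.277 eV = 4.438 × 10⁻²⁰ J.
p = √(2mKE) = √(2 × 1.884 × 10⁻²⁸ × 4.438 × 10⁻²⁰) = 4.089 × 10⁻²⁴ kg·m/s.
λ = h/p = 6.626 × 10⁻³⁴ / 4.089 × 10⁻²⁴ = 1.62 × 10⁻¹⁰ m = 162 pm.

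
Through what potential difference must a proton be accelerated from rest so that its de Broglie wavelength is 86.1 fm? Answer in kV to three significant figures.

p = h/λ = 6.626 × 10⁻³⁴ / 8.610 × 10⁻¹⁴ = 7.696 × 10⁻²¹ kg·m/s.
KE = p²/(2m) = 1.770 × 10⁻¹⁴ J.
V = KE/e = 1.770 × 10⁻¹⁴ / (1.602 × 10⁻¹⁹) = 110 kV.

V = 110 kV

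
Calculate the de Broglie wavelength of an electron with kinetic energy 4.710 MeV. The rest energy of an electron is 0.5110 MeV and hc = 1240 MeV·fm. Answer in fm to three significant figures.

Total energy E = KE + m₀c² = 4.710 + 0.5110 = 5.2210 MeV.
(pc)² = E² − (m₀c²)² = (5.2210)² − (0.5110)² = 27.00 MeV², so pc = 5.196 MeV.
λ = hc/(pc) = 1240 MeV·fm / 5.196 MeV = 239 fm.

λ = 239 fm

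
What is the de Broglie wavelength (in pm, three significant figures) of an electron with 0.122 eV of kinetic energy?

KE = 0.122 eV = 1.954 × 10⁻²⁰ J.
p = √(2mKE) = √(2 × 9.109 × 10⁻³¹ × 1.954 × 10⁻²⁰) = 1.887 × 10⁻²⁵ kg·m/s.
λ = h/p = 6.626 × 10⁻³⁴ / 1.887 × 10⁻²⁵ = 3.51 × 10⁻⁹ m = 3510 pm.

λ = 3510 pm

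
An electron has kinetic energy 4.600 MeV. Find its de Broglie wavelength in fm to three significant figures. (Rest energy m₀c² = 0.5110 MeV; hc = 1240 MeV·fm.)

Total energy E = KE + m₀c² = 4.600 + 0.5110 = 5.1110 MeV.
(pc)² = E² − (m₀c²)² = (5.1110)² − (0.5110)² = 25.86 MeV², so pc = 5.085 MeV.
λ = hc/(pc) = 1240 MeV·fm / 5.085 MeV = 244 fm.

λ = 244 fm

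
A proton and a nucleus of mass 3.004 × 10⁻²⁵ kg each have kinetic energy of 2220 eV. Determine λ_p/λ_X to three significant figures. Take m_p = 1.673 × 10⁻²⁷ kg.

At fixed KE, p = √(2mKE) so λ = h/p ∝ 1/√m.
λ_p/λ_X = √(m_X/m_p) = √(3.004 × 10⁻²⁵/1.673 × 10⁻²⁷) = √(179.6) = 13.4.

λ_p/λ_X = 13.4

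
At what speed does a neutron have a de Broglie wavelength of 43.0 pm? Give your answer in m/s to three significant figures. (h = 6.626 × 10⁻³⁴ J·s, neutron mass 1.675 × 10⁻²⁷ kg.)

p = h/λ = 6.626 × 10⁻³⁴ / 4.300 × 10⁻¹¹ = 1.541 × 10⁻²³ kg·m/s.
v = p/m = 1.541 × 10⁻²³ / 1.675 × 10⁻²⁷ = 9.20 × 10³ m/s = 9200 m/s.

v = 9200 m/s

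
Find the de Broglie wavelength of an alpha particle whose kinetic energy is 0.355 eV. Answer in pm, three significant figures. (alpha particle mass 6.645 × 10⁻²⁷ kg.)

λ = 24.1 pm

KE = 0.355 eV = 5.687 × 10⁻²⁰ J.
p = √(2mKE) = √(2 × 6.645 × 10⁻²⁷ × 5.687 × 10⁻²⁰) = 2.749 × 10⁻²³ kg·m/s.
λ = h/p = 6.626 × 10⁻³⁴ / 2.749 × 10⁻²³ = 2.41 × 10⁻¹¹ m = 24.1 pm.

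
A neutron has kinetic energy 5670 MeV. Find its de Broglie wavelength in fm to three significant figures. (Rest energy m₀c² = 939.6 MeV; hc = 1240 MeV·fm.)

λ = 0.190 fm

Total energy E = KE + m₀c² = 5670 + 939.6 = 6609.6 MeV.
(pc)² = E² − (m₀c²)² = (6609.6)² − (939.6)² = 4.280 × 10⁷ MeV², so pc = 6542 MeV.
λ = hc/(pc) = 1240 MeV·fm / 6542 MeV = 0.190 fm.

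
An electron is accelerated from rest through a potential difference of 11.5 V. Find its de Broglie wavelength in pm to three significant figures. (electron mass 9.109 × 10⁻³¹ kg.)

KE = eV = 1.602 × 10⁻¹⁹ × 11.50 = 1.842 × 10⁻¹⁸ J.
p = √(2mKE) = √(2 × 9.109 × 10⁻³¹ × 1.842 × 10⁻¹⁸) = 1.832 × 10⁻²⁴ kg·m/s.
λ = h/p = 6.626 × 10⁻³⁴ / 1.832 × 10⁻²⁴ = 3.62 × 10⁻¹⁰ m = 362 pm.

λ = 362 pm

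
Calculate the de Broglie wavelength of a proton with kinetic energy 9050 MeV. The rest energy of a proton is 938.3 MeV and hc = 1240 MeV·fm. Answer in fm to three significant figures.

λ = 0.125 fm

Total energy E = KE + m₀c² = 9050 + 938.3 = 9988.3 MeV.
(pc)² = E² − (m₀c²)² = (9988.3)² − (938.3)² = 9.889 × 10⁷ MeV², so pc = 9944 MeV.
λ = hc/(pc) = 1240 MeV·fm / 9944 MeV = 0.125 fm.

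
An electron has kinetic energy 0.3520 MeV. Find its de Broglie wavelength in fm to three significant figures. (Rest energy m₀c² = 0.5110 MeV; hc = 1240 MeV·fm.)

Total energy E = KE + m₀c² = 0.3520 + 0.5110 = 0.8630 MeV.
(pc)² = E² − (m₀c²)² = (0.8630)² − (0.5110)² = 0.4836 MeV², so pc = 0.6954 MeV.
λ = hc/(pc) = 1240 MeV·fm / 0.6954 MeV = 1780 fm.

λ = 1780 fm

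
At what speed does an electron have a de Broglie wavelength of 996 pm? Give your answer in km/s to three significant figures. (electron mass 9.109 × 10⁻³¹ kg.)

v = 730 km/s

p = h/λ = 6.626 × 10⁻³⁴ / 9.960 × 10⁻¹⁰ = 6.653 × 10⁻²⁵ kg·m/s.
v = p/m = 6.653 × 10⁻²⁵ / 9.109 × 10⁻³¹ = 7.30 × 10⁵ m/s = 730 km/s.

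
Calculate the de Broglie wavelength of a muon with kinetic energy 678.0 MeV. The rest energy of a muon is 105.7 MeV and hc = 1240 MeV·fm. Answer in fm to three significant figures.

λ = 1.60 fm

Total energy E = KE + m₀c² = 678.0 + 105.7 = 783.7 MeV.
(pc)² = E² − (m₀c²)² = (783.7)² − (105.7)² = 6.030 × 10⁵ MeV², so pc = 776.5 MeV.
λ = hc/(pc) = 1240 MeV·fm / 776.5 MeV = 1.60 fm.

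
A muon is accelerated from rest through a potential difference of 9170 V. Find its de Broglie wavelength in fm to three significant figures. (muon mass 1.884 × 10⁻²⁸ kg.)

λ = 891 fm

KE = eV = 1.602 × 10⁻¹⁹ × 9170 = 1.469 × 10⁻¹⁵ J.
p = √(2mKE) = √(2 × 1.884 × 10⁻²⁸ × 1.469 × 10⁻¹⁵) = 7.440 × 10⁻²² kg·m/s.
λ = h/p = 6.626 × 10⁻³⁴ / 7.440 × 10⁻²² = 8.91 × 10⁻¹³ m = 891 fm.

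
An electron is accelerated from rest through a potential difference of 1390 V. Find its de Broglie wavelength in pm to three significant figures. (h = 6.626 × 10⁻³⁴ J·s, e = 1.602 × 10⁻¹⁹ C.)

KE = eV = 1.602 × 10⁻¹⁹ × 1390 = 2.227 × 10⁻¹⁶ J.
p = √(2mKE) = √(2 × 9.109 × 10⁻³¹ × 2.227 × 10⁻¹⁶) = 2.014 × 10⁻²³ kg·m/s.
λ = h/p = 6.626 × 10⁻³⁴ / 2.014 × 10⁻²³ = 3.29 × 10⁻¹¹ m = 32.9 pm.

λ = 32.9 pm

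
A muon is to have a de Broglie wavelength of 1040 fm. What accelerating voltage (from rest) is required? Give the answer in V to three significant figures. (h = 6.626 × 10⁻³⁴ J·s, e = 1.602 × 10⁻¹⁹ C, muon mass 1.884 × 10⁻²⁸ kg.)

V = 6720 V

p = h/λ = 6.626 × 10⁻³⁴ / 1.040 × 10⁻¹² = 6.371 × 10⁻²² kg·m/s.
KE = p²/(2m) = 1.077 × 10⁻¹⁵ J.
V = KE/e = 1.077 × 10⁻¹⁵ / (1.602 × 10⁻¹⁹) = 6720 V.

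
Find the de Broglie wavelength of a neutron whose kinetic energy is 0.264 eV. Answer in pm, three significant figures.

λ = 55.7 pm

KE = 0.264 eV = 4.229 × 10⁻²⁰ J.
p = √(2mKE) = √(2 × 1.675 × 10⁻²⁷ × 4.229 × 10⁻²⁰) = 1.190 × 10⁻²³ kg·m/s.
λ = h/p = 6.626 × 10⁻³⁴ / 1.190 × 10⁻²³ = 5.57 × 10⁻¹¹ m = 55.7 pm.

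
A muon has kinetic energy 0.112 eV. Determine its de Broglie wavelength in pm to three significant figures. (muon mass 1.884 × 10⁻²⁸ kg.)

KE = 0.112 eV = 1.794 × 10⁻²⁰ J.
p = √(2mKE) = √(2 × 1.884 × 10⁻²⁸ × 1.794 × 10⁻²⁰) = 2.600 × 10⁻²⁴ kg·m/s.
λ = h/p = 6.626 × 10⁻³⁴ / 2.600 × 10⁻²⁴ = 2.55 × 10⁻¹⁰ m = 255 pm.

λ = 255 pm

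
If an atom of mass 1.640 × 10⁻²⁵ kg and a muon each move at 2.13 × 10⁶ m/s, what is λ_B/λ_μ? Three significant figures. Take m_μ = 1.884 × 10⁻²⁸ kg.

λ_B/λ_μ = 1.15 × 10⁻³

At fixed v, p = mv so λ = h/(mv) ∝ 1/m.
λ_B/λ_μ = m_μ/m_B = 1.884 × 10⁻²⁸/1.640 × 10⁻²⁵ = 1.15 × 10⁻³.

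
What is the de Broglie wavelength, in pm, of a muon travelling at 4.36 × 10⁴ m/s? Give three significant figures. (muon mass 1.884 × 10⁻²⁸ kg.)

λ = 80.7 pm

p = mv = 1.884 × 10⁻²⁸ × 4.36 × 10⁴ = 8.214 × 10⁻²⁴ kg·m/s.
λ = h/p = 6.626 × 10⁻³⁴ / 8.214 × 10⁻²⁴ = 8.07 × 10⁻¹¹ m = 80.7 pm.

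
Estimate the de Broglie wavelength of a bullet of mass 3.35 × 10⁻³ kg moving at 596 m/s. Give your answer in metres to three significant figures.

p = mv = 3.35 × 10⁻³ × 596 = 1.997 kg·m/s.
λ = h/p = 6.626 × 10⁻³⁴ / 1.997 = 3.32 × 10⁻³⁴ m.

λ = 3.32 × 10⁻³⁴ m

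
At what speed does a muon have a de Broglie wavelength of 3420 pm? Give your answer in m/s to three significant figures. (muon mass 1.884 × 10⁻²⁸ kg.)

v = 1030 m/s

p = h/λ = 6.626 × 10⁻³⁴ / 3.420 × 10⁻⁹ = 1.937 × 10⁻²⁵ kg·m/s.
v = p/m = 1.937 × 10⁻²⁵ / 1.884 × 10⁻²⁸ = 1.03 × 10³ m/s = 1030 m/s.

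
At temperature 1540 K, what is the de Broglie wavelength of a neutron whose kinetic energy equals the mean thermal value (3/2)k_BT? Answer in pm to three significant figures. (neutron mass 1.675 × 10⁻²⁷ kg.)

KE = (3/2)k_BT = 1.5 × 1.381 × 10⁻²³ × 1540 = 3.190 × 10⁻²⁰ J.
p = √(2mKE) = √(2 × 1.675 × 10⁻²⁷ × 3.190 × 10⁻²⁰) = 1.034 × 10⁻²³ kg·m/s.
λ = h/p = 6.41 × 10⁻¹¹ m = 64.1 pm.

λ = 64.1 pm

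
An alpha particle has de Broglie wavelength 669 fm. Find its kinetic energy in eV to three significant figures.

p = h/λ = 6.626 × 10⁻³⁴ / 6.690 × 10⁻¹³ = 9.904 × 10⁻²² kg·m/s.
KE = p²/(2m) = (9.904 × 10⁻²²)² / (2 × 6.645 × 10⁻²⁷) = 7.381 × 10⁻¹⁷ J = 461 eV.

KE = 461 eV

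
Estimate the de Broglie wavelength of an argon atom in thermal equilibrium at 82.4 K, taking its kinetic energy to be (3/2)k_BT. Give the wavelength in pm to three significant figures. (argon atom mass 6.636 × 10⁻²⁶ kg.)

KE = (3/2)k_BT = 1.5 × 1.381 × 10⁻²³ × 82.4 = 1.707 × 10⁻²¹ J.
p = √(2mKE) = √(2 × 6.636 × 10⁻²⁶ × 1.707 × 10⁻²¹) = 1.505 × 10⁻²³ kg·m/s.
λ = h/p = 4.40 × 10⁻¹¹ m = 44.0 pm.

λ = 44.0 pm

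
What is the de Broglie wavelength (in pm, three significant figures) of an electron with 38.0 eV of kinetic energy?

λ = 199 pm

KE = 38.0 eV = 6.088 × 10⁻¹⁸ J.
p = √(2mKE) = √(2 × 9.109 × 10⁻³¹ × 6.088 × 10⁻¹⁸) = 3.330 × 10⁻²⁴ kg·m/s.
λ = h/p = 6.626 × 10⁻³⁴ / 3.330 × 10⁻²⁴ = 1.99 × 10⁻¹⁰ m = 199 pm.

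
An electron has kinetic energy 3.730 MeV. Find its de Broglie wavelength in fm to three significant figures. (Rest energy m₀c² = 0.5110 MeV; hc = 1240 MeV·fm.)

λ = 295 fm

Total energy E = KE + m₀c² = 3.730 + 0.5110 = 4.2410 MeV.
(pc)² = E² − (m₀c²)² = (4.2410)² − (0.5110)² = 17.72 MeV², so pc = 4.210 MeV.
λ = hc/(pc) = 1240 MeV·fm / 4.210 MeV = 295 fm.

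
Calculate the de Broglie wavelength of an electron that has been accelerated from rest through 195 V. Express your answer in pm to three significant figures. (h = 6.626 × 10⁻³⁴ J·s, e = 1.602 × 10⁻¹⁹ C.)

KE = eV = 1.602 × 10⁻¹⁹ × 195.0 = 3.124 × 10⁻¹⁷ J.
p = √(2mKE) = √(2 × 9.109 × 10⁻³¹ × 3.124 × 10⁻¹⁷) = 7.544 × 10⁻²⁴ kg·m/s.
λ = h/p = 6.626 × 10⁻³⁴ / 7.544 × 10⁻²⁴ = 8.78 × 10⁻¹¹ m = 87.8 pm.

λ = 87.8 pm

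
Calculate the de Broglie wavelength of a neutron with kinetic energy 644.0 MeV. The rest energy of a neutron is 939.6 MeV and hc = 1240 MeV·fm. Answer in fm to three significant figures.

λ = 0.973 fm

Total energy E = KE + m₀c² = 644.0 + 939.6 = 1583.6 MeV.
(pc)² = E² − (m₀c²)² = (1583.6)² − (939.6)² = 1.625 × 10⁶ MeV², so pc = 1275 MeV.
λ = hc/(pc) = 1240 MeV·fm / 1275 MeV = 0.973 fm.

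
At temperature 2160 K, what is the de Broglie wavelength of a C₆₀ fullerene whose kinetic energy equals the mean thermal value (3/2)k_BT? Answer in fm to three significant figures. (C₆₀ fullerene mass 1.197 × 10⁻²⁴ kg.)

KE = (3/2)k_BT = 1.5 × 1.381 × 10⁻²³ × 2160 = 4.474 × 10⁻²⁰ J.
p = √(2mKE) = √(2 × 1.197 × 10⁻²⁴ × 4.474 × 10⁻²⁰) = 3.273 × 10⁻²² kg·m/s.
λ = h/p = 2.02 × 10⁻¹² m = 2020 fm.

λ = 2020 fm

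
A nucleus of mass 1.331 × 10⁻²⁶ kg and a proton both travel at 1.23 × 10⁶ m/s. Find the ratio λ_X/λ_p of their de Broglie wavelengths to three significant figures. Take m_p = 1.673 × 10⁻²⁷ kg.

λ_X/λ_p = 0.126

At fixed v, p = mv so λ = h/(mv) ∝ 1/m.
λ_X/λ_p = m_p/m_X = 1.673 × 10⁻²⁷/1.331 × 10⁻²⁶ = 0.126.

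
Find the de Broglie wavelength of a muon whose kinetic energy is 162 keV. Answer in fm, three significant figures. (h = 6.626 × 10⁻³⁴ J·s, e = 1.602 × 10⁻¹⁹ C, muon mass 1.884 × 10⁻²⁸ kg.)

KE = 162 keV = 2.595 × 10⁻¹⁴ J.
p = √(2mKE) = √(2 × 1.884 × 10⁻²⁸ × 2.595 × 10⁻¹⁴) = 3.127 × 10⁻²¹ kg·m/s.
λ = h/p = 6.626 × 10⁻³⁴ / 3.127 × 10⁻²¹ = 2.12 × 10⁻¹³ m = 212 fm.

λ = 212 fm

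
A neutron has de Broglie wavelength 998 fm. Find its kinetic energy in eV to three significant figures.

KE = 821 eV

p = h/λ = 6.626 × 10⁻³⁴ / 9.980 × 10⁻¹³ = 6.639 × 10⁻²² kg·m/s.
KE = p²/(2m) = (6.639 × 10⁻²²)² / (2 × 1.675 × 10⁻²⁷) = 1.316 × 10⁻¹⁶ J = 821 eV.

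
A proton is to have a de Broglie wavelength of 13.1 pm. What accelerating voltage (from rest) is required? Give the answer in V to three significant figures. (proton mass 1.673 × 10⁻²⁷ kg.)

V = 4.77 V

p = h/λ = 6.626 × 10⁻³⁴ / 1.310 × 10⁻¹¹ = 5.058 × 10⁻²³ kg·m/s.
KE = p²/(2m) = 7.646 × 10⁻¹⁹ J.
V = KE/e = 7.646 × 10⁻¹⁹ / (1.602 × 10⁻¹⁹) = 4.77 V.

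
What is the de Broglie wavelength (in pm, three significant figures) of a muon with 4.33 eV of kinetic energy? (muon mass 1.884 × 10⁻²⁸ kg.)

λ = 41.0 pm

KE = 4.33 eV = 6.937 × 10⁻¹⁹ J.
p = √(2mKE) = √(2 × 1.884 × 10⁻²⁸ × 6.937 × 10⁻¹⁹) = 1.617 × 10⁻²³ kg·m/s.
λ = h/p = 6.626 × 10⁻³⁴ / 1.617 × 10⁻²³ = 4.10 × 10⁻¹¹ m = 41.0 pm.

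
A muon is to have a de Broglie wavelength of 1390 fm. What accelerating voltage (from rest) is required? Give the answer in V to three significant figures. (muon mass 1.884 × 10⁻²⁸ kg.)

p = h/λ = 6.626 × 10⁻³⁴ / 1.390 × 10⁻¹² = 4.767 × 10⁻²² kg·m/s.
KE = p²/(2m) = 6.031 × 10⁻¹⁶ J.
V = KE/e = 6.031 × 10⁻¹⁶ / (1.602 × 10⁻¹⁹) = 3760 V.

V = 3760 V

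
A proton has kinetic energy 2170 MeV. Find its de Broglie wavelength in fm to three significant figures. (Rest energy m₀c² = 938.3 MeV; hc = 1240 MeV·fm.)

λ = 0.418 fm

Total energy E = KE + m₀c² = 2170 + 938.3 = 3108.3 MeV.
(pc)² = E² − (m₀c²)² = (3108.3)² − (938.3)² = 8.781 × 10⁶ MeV², so pc = 2963 MeV.
λ = hc/(pc) = 1240 MeV·fm / 2963 MeV = 0.418 fm.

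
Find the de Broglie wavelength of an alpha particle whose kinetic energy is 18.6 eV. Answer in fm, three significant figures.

λ = 3330 fm

KE = 18.6 eV = 2.980 × 10⁻¹⁸ J.
p = √(2mKE) = √(2 × 6.645 × 10⁻²⁷ × 2.980 × 10⁻¹⁸) = 1.990 × 10⁻²² kg·m/s.
λ = h/p = 6.626 × 10⁻³⁴ / 1.990 × 10⁻²² = 3.33 × 10⁻¹² m = 3330 fm.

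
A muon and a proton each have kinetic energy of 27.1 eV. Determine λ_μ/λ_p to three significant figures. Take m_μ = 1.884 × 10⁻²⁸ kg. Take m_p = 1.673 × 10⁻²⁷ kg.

λ_μ/λ_p = 2.98

At fixed KE, p = √(2mKE) so λ = h/p ∝ 1/√m.
λ_μ/λ_p = √(m_p/m_μ) = √(1.673 × 10⁻²⁷/1.884 × 10⁻²⁸) = √(8.880) = 2.98.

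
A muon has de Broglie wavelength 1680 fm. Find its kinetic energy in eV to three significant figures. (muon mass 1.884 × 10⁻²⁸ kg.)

p = h/λ = 6.626 × 10⁻³⁴ / 1.680 × 10⁻¹² = 3.944 × 10⁻²² kg·m/s.
KE = p²/(2m) = (3.944 × 10⁻²²)² / (2 × 1.884 × 10⁻²⁸) = 4.128 × 10⁻¹⁶ J = 2580 eV.

KE = 2580 eV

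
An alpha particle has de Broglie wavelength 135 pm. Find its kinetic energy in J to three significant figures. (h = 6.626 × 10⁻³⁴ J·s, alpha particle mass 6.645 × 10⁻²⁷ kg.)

KE = 1.81 × 10⁻²¹ J

p = h/λ = 6.626 × 10⁻³⁴ / 1.350 × 10⁻¹⁰ = 4.908 × 10⁻²⁴ kg·m/s.
KE = p²/(2m) = (4.908 × 10⁻²⁴)² / (2 × 6.645 × 10⁻²⁷) = 1.813 × 10⁻²¹ J = 1.81 × 10⁻²¹ J.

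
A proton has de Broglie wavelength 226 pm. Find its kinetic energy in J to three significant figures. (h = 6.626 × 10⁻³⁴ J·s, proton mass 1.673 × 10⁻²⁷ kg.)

p = h/λ = 6.626 × 10⁻³⁴ / 2.260 × 10⁻¹⁰ = 2.932 × 10⁻²⁴ kg·m/s.
KE = p²/(2m) = (2.932 × 10⁻²⁴)² / (2 × 1.673 × 10⁻²⁷) = 2.569 × 10⁻²¹ J = 2.57 × 10⁻²¹ J.

KE = 2.57 × 10⁻²¹ J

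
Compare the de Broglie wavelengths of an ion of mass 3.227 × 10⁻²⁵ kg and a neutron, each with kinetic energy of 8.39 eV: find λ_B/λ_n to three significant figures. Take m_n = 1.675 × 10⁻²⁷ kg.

At fixed KE, p = √(2mKE) so λ = h/p ∝ 1/√m.
λ_B/λ_n = √(m_n/m_B) = √(1.675 × 10⁻²⁷/3.227 × 10⁻²⁵) = √(5.191 × 10⁻³) = 0.0720.

λ_B/λ_n = 0.0720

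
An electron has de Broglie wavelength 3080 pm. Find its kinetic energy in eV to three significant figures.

KE = 0.159 eV

p = h/λ = 6.626 × 10⁻³⁴ / 3.080 × 10⁻⁹ = 2.151 × 10⁻²⁵ kg·m/s.
KE = p²/(2m) = (2.151 × 10⁻²⁵)² / (2 × 9.109 × 10⁻³¹) = 2.540 × 10⁻²⁰ J = 0.159 eV.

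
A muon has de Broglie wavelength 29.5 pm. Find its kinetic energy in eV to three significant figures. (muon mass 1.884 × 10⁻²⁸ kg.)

p = h/λ = 6.626 × 10⁻³⁴ / 2.950 × 10⁻¹¹ = 2.246 × 10⁻²³ kg·m/s.
KE = p²/(2m) = (2.246 × 10⁻²³)² / (2 × 1.884 × 10⁻²⁸) = 1.339 × 10⁻¹⁸ J = 8.36 eV.

KE = 8.36 eV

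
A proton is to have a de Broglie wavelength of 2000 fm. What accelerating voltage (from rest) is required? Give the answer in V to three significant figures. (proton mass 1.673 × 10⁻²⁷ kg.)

p = h/λ = 6.626 × 10⁻³⁴ / 2.000 × 10⁻¹² = 3.313 × 10⁻²² kg·m/s.
KE = p²/(2m) = 3.280 × 10⁻¹⁷ J.
V = KE/e = 3.280 × 10⁻¹⁷ / (1.602 × 10⁻¹⁹) = 205 V.

V = 205 V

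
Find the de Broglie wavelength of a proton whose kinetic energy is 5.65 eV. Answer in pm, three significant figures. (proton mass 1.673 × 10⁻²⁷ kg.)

KE = 5.65 eV = 9.051 × 10⁻¹⁹ J.
p = √(2mKE) = √(2 × 1.673 × 10⁻²⁷ × 9.051 × 10⁻¹⁹) = 5.503 × 10⁻²³ kg·m/s.
λ = h/p = 6.626 × 10⁻³⁴ / 5.503 × 10⁻²³ = 1.20 × 10⁻¹¹ m = 12.0 pm.

λ = 12.0 pm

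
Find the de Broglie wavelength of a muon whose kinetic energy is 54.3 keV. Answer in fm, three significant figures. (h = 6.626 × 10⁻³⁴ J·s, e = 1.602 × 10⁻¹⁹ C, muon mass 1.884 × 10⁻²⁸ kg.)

KE = 54.3 keV = 8.699 × 10⁻¹⁵ J.
p = √(2mKE) = √(2 × 1.884 × 10⁻²⁸ × 8.699 × 10⁻¹⁵) = 1.810 × 10⁻²¹ kg·m/s.
λ = h/p = 6.626 × 10⁻³⁴ / 1.810 × 10⁻²¹ = 3.66 × 10⁻¹³ m = 366 fm.

λ = 366 fm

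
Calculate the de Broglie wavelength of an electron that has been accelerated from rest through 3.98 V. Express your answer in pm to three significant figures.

KE = eV = 1.602 × 10⁻¹⁹ × 3.980 = 6.376 × 10⁻¹⁹ J.
p = √(2mKE) = √(2 × 9.109 × 10⁻³¹ × 6.376 × 10⁻¹⁹) = 1.078 × 10⁻²⁴ kg·m/s.
λ = h/p = 6.626 × 10⁻³⁴ / 1.078 × 10⁻²⁴ = 6.15 × 10⁻¹⁰ m = 615 pm.

λ = 615 pm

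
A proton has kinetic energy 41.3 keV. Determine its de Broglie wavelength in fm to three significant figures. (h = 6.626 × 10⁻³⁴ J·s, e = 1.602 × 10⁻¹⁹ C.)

λ = 141 fm

KE = 41.3 keV = 6.616 × 10⁻¹⁵ J.
p = √(2mKE) = √(2 × 1.673 × 10⁻²⁷ × 6.616 × 10⁻¹⁵) = 4.705 × 10⁻²¹ kg·m/s.
λ = h/p = 6.626 × 10⁻³⁴ / 4.705 × 10⁻²¹ = 1.41 × 10⁻¹³ m = 141 fm.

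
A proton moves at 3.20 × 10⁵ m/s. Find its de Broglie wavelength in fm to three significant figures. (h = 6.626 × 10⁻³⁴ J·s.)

λ = 1240 fm

p = mv = 1.673 × 10⁻²⁷ × 3.20 × 10⁵ = 5.354 × 10⁻²² kg·m/s.
λ = h/p = 6.626 × 10⁻³⁴ / 5.354 × 10⁻²² = 1.24 × 10⁻¹² m = 1240 fm.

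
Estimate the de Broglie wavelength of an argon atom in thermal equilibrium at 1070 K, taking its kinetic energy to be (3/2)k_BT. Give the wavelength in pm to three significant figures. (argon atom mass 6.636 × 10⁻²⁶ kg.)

λ = 12.2 pm

KE = (3/2)k_BT = 1.5 × 1.381 × 10⁻²³ × 1070 = 2.217 × 10⁻²⁰ J.
p = √(2mKE) = √(2 × 6.636 × 10⁻²⁶ × 2.217 × 10⁻²⁰) = 5.424 × 10⁻²³ kg·m/s.
λ = h/p = 1.22 × 10⁻¹¹ m = 12.2 pm.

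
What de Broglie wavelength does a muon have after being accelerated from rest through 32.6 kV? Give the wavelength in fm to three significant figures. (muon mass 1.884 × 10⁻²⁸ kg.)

λ = 472 fm

KE = eV = 1.602 × 10⁻¹⁹ × 3.260 × 10⁴ = 5.223 × 10⁻¹⁵ J.
p = √(2mKE) = √(2 × 1.884 × 10⁻²⁸ × 5.223 × 10⁻¹⁵) = 1.403 × 10⁻²¹ kg·m/s.
λ = h/p = 6.626 × 10⁻³⁴ / 1.403 × 10⁻²¹ = 4.72 × 10⁻¹³ m = 472 fm.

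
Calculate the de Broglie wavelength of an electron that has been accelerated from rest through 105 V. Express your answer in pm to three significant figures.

λ = 120 pm

KE = eV = 1.602 × 10⁻¹⁹ × 105.0 = 1.682 × 10⁻¹⁷ J.
p = √(2mKE) = √(2 × 9.109 × 10⁻³¹ × 1.682 × 10⁻¹⁷) = 5.536 × 10⁻²⁴ kg·m/s.
λ = h/p = 6.626 × 10⁻³⁴ / 5.536 × 10⁻²⁴ = 1.20 × 10⁻¹⁰ m = 120 pm.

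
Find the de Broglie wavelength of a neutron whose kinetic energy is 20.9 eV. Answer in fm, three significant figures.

λ = 6260 fm

KE = 20.9 eV = 3.348 × 10⁻¹⁸ J.
p = √(2mKE) = √(2 × 1.675 × 10⁻²⁷ × 3.348 × 10⁻¹⁸) = 1.059 × 10⁻²² kg·m/s.
λ = h/p = 6.626 × 10⁻³⁴ / 1.059 × 10⁻²² = 6.26 × 10⁻¹² m = 6260 fm.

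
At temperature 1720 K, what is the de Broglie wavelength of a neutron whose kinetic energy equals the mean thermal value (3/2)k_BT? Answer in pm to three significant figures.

KE = (3/2)k_BT = 1.5 × 1.381 × 10⁻²³ × 1720 = 3.563 × 10⁻²⁰ J.
p = √(2mKE) = √(2 × 1.675 × 10⁻²⁷ × 3.563 × 10⁻²⁰) = 1.093 × 10⁻²³ kg·m/s.
λ = h/p = 6.06 × 10⁻¹¹ m = 60.6 pm.

λ = 60.6 pm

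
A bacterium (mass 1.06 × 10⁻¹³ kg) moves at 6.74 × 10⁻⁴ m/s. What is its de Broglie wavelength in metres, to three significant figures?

p = mv = 1.06 × 10⁻¹³ × 6.74 × 10⁻⁴ = 7.144 × 10⁻¹⁷ kg·m/s.
λ = h/p = 6.626 × 10⁻³⁴ / 7.144 × 10⁻¹⁷ = 9.27 × 10⁻¹⁸ m.

λ = 9.27 × 10⁻¹⁸ m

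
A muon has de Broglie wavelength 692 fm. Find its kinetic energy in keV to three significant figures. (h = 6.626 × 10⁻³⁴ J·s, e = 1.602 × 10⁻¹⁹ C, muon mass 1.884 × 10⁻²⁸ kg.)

p = h/λ = 6.626 × 10⁻³⁴ / 6.920 × 10⁻¹³ = 9.575 × 10⁻²² kg·m/s.
KE = p²/(2m) = (9.575 × 10⁻²²)² / (2 × 1.884 × 10⁻²⁸) = 2.433 × 10⁻¹⁵ J = 15.2 keV.

KE = 15.2 keV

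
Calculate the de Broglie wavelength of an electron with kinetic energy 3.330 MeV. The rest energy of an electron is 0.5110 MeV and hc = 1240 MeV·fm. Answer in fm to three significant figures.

λ = 326 fm

Total energy E = KE + m₀c² = 3.330 + 0.5110 = 3.8410 MeV.
(pc)² = E² − (m₀c²)² = (3.8410)² − (0.5110)² = 14.49 MeV², so pc = 3.807 MeV.
λ = hc/(pc) = 1240 MeV·fm / 3.807 MeV = 326 fm.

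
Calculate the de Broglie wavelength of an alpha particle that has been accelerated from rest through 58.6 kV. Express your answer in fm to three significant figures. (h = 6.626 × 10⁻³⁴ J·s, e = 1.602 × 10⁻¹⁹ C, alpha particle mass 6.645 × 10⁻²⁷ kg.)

KE = 2eV = 2 × 1.602 × 10⁻¹⁹ × 5.860 × 10⁴ = 1.878 × 10⁻¹⁴ J.
p = √(2mKE) = √(2 × 6.645 × 10⁻²⁷ × 1.878 × 10⁻¹⁴) = 1.580 × 10⁻²⁰ kg·m/s.
λ = h/p = 6.626 × 10⁻³⁴ / 1.580 × 10⁻²⁰ = 4.19 × 10⁻¹⁴ m = 41.9 fm.

λ = 41.9 fm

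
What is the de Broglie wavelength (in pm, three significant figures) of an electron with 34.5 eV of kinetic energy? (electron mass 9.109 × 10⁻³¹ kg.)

KE = 34.5 eV = 5.527 × 10⁻¹⁸ J.
p = √(2mKE) = √(2 × 9.109 × 10⁻³¹ × 5.527 × 10⁻¹⁸) = 3.173 × 10⁻²⁴ kg·m/s.
λ = h/p = 6.626 × 10⁻³⁴ / 3.173 × 10⁻²⁴ = 2.09 × 10⁻¹⁰ m = 209 pm.

λ = 209 pm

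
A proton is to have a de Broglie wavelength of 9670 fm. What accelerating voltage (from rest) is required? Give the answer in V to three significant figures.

V = 8.76 V

p = h/λ = 6.626 × 10⁻³⁴ / 9.670 × 10⁻¹² = 6.852 × 10⁻²³ kg·m/s.
KE = p²/(2m) = 1.403 × 10⁻¹⁸ J.
V = KE/e = 1.403 × 10⁻¹⁸ / (1.602 × 10⁻¹⁹) = 8.76 V.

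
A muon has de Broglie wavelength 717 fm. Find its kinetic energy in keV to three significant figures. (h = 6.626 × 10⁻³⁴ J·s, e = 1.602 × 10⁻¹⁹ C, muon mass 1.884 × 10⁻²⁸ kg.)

p = h/λ = 6.626 × 10⁻³⁴ / 7.170 × 10⁻¹³ = 9.241 × 10⁻²² kg·m/s.
KE = p²/(2m) = (9.241 × 10⁻²²)² / (2 × 1.884 × 10⁻²⁸) = 2.266 × 10⁻¹⁵ J = 14.1 keV.

KE = 14.1 keV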